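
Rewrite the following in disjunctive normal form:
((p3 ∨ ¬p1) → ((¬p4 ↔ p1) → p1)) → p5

((p3 ∨ ¬p1) → ((¬p4 ↔ p1) → p1)) → p5
= ¬((p3 ∨ ¬p1) → ((¬p4 ↔ p1) → p1)) ∨ p5
= ¬(¬(p3 ∨ ¬p1) ∨ ((¬p4 ↔ p1) → p1)) ∨ p5
= ¬(¬(p3 ∨ ¬p1) ∨ ¬(¬p4 ↔ p1) ∨ p1) ∨ p5
= ¬(¬(p3 ∨ ¬p1) ∨ ¬((¬p4 → p1) ∧ (p1 → ¬p4)) ∨ p1) ∨ p5
= ¬(¬(p3 ∨ ¬p1) ∨ ¬((¬¬p4 ∨ p1) ∧ (p1 → ¬p4)) ∨ p1) ∨ p5
= ¬(¬(p3 ∨ ¬p1) ∨ ¬((¬¬p4 ∨ p1) ∧ (¬p1 ∨ ¬p4)) ∨ p1) ∨ p5
= (¬¬(p3 ∨ ¬p1) ∧ ¬¬((¬¬p4 ∨ p1) ∧ (¬p1 ∨ ¬p4)) ∧ ¬p1) ∨ p5
= ((p3 ∨ ¬p1) ∧ ¬¬((¬¬p4 ∨ p1) ∧ (¬p1 ∨ ¬p4)) ∧ ¬p1) ∨ p5
= ((p3 ∨ ¬p1) ∧ (¬¬p4 ∨ p1) ∧ (¬p1 ∨ ¬p4) ∧ ¬p1) ∨ p5
= ((p3 ∨ ¬p1) ∧ (p4 ∨ p1) ∧ (¬p1 ∨ ¬p4) ∧ ¬p1) ∨ p5
= (p3 ∧ p4 ∧ ¬p1 ∧ ¬p1) ∨ (p3 ∧ p4 ∧ ¬p4 ∧ ¬p1) ∨ (p3 ∧ p1 ∧ ¬p1 ∧ ¬p1) ∨ (p3 ∧ p1 ∧ ¬p4 ∧ ¬p1) ∨ (¬p1 ∧ p4 ∧ ¬p1 ∧ ¬p1) ∨ (¬p1 ∧ p4 ∧ ¬p4 ∧ ¬p1) ∨ (¬p1 ∧ p1 ∧ ¬p1 ∧ ¬p1) ∨ (¬p1 ∧ p1 ∧ ¬p4 ∧ ¬p1) ∨ p5
= (¬p1 ∧ p4) ∨ p5

(¬p1 ∧ p4) ∨ p5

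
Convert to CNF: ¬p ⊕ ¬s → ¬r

(p ∨ ¬s ∨ ¬r) ∧ (s ∨ ¬p ∨ ¬r)

¬p ⊕ ¬s → ¬r
= ¬(¬p ⊕ ¬s) ∨ ¬r   [eliminate →]
= ¬((¬p ∨ ¬s) ∧ ¬(¬p ∧ ¬s)) ∨ ¬r   [expand ⊕]
= ¬(¬p ∨ ¬s) ∨ ¬¬(¬p ∧ ¬s) ∨ ¬r   [De Morgan]
= ¬¬p ∧ ¬¬s ∨ ¬¬(¬p ∧ ¬s) ∨ ¬r   [De Morgan]
= p ∧ ¬¬s ∨ ¬¬(¬p ∧ ¬s) ∨ ¬r   [double negation]
= p ∧ s ∨ ¬¬(¬p ∧ ¬s) ∨ ¬r   [double negation]
= p ∧ s ∨ ¬p ∧ ¬s ∨ ¬r   [double negation]
= (p ∨ ¬p ∨ ¬r) ∧ (p ∨ ¬s ∨ ¬r) ∧ (s ∨ ¬p ∨ ¬r) ∧ (s ∨ ¬s ∨ ¬r)   [distribute ∨ over ∧]
= (p ∨ ¬s ∨ ¬r) ∧ (s ∨ ¬p ∨ ¬r)   [simplify]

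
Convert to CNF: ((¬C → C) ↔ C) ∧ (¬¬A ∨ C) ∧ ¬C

(A ∨ C) ∧ ¬C

((¬C → C) ↔ C) ∧ (¬¬A ∨ C) ∧ ¬C
= ((¬C → C) → C) ∧ (C → (¬C → C)) ∧ (¬¬A ∨ C) ∧ ¬C   — eliminate ↔
= (¬(¬C → C) ∨ C) ∧ (C → (¬C → C)) ∧ (¬¬A ∨ C) ∧ ¬C   — eliminate →
= (¬(¬¬C ∨ C) ∨ C) ∧ (C → (¬C → C)) ∧ (¬¬A ∨ C) ∧ ¬C   — eliminate →
= (¬(¬¬C ∨ C) ∨ C) ∧ (¬C ∨ (¬C → C)) ∧ (¬¬A ∨ C) ∧ ¬C   — eliminate →
= (¬(¬¬C ∨ C) ∨ C) ∧ (¬C ∨ ¬¬C ∨ C) ∧ (¬¬A ∨ C) ∧ ¬C   — eliminate →
= ((¬¬¬C ∧ ¬C) ∨ C) ∧ (¬C ∨ ¬¬C ∨ C) ∧ (¬¬A ∨ C) ∧ ¬C   — De Morgan
= ((¬C ∧ ¬C) ∨ C) ∧ (¬C ∨ ¬¬C ∨ C) ∧ (¬¬A ∨ C) ∧ ¬C   — double negation
= ((¬C ∧ ¬C) ∨ C) ∧ (¬C ∨ C ∨ C) ∧ (¬¬A ∨ C) ∧ ¬C   — double negation
= ((¬C ∧ ¬C) ∨ C) ∧ (¬C ∨ C ∨ C) ∧ (A ∨ C) ∧ ¬C   — double negation
= (¬C ∨ C) ∧ (¬C ∨ C) ∧ (¬C ∨ C ∨ C) ∧ (A ∨ C) ∧ ¬C   — distribute ∨ over ∧
= (A ∨ C) ∧ ¬C   — simplify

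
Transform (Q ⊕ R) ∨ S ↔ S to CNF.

(Q ⊕ R) ∨ S ↔ S
≡ ((Q ⊕ R) ∨ S → S) ∧ (S → (Q ⊕ R) ∨ S)   (eliminate ↔)
≡ (¬((Q ⊕ R) ∨ S) ∨ S) ∧ (S → (Q ⊕ R) ∨ S)   (eliminate →)
≡ (¬((Q ∨ R) ∧ ¬(Q ∧ R) ∨ S) ∨ S) ∧ (S → (Q ⊕ R) ∨ S)   (expand ⊕)
≡ (¬((Q ∨ R) ∧ ¬(Q ∧ R) ∨ S) ∨ S) ∧ (¬S ∨ (Q ⊕ R) ∨ S)   (eliminate →)
≡ (¬((Q ∨ R) ∧ ¬(Q ∧ R) ∨ S) ∨ S) ∧ (¬S ∨ (Q ∨ R) ∧ ¬(Q ∧ R) ∨ S)   (expand ⊕)
≡ (¬((Q ∨ R) ∧ ¬(Q ∧ R)) ∧ ¬S ∨ S) ∧ (¬S ∨ (Q ∨ R) ∧ ¬(Q ∧ R) ∨ S)   (De Morgan)
≡ ((¬(Q ∨ R) ∨ ¬¬(Q ∧ R)) ∧ ¬S ∨ S) ∧ (¬S ∨ (Q ∨ R) ∧ ¬(Q ∧ R) ∨ S)   (De Morgan)
≡ ((¬Q ∧ ¬R ∨ ¬¬(Q ∧ R)) ∧ ¬S ∨ S) ∧ (¬S ∨ (Q ∨ R) ∧ ¬(Q ∧ R) ∨ S)   (De Morgan)
≡ ((¬Q ∧ ¬R ∨ Q ∧ R) ∧ ¬S ∨ S) ∧ (¬S ∨ (Q ∨ R) ∧ ¬(Q ∧ R) ∨ S)   (double negation)
≡ ((¬Q ∧ ¬R ∨ Q ∧ R) ∧ ¬S ∨ S) ∧ (¬S ∨ (Q ∨ R) ∧ (¬Q ∨ ¬R) ∨ S)   (De Morgan)
≡ (¬Q ∨ Q ∨ S) ∧ (¬Q ∨ R ∨ S) ∧ (¬R ∨ Q ∨ S) ∧ (¬R ∨ R ∨ S) ∧ (¬S ∨ S) ∧ (¬S ∨ Q ∨ R ∨ S) ∧ (¬S ∨ ¬Q ∨ ¬R ∨ S)   (distribute ∨ over ∧)
≡ (¬Q ∨ R ∨ S) ∧ (¬R ∨ Q ∨ S)   (simplify)

(¬Q ∨ R ∨ S) ∧ (¬R ∨ Q ∨ S)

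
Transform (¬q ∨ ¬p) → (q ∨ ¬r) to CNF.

(¬q ∨ ¬p) → (q ∨ ¬r)
≡ ¬(¬q ∨ ¬p) ∨ q ∨ ¬r   — eliminate →
≡ (¬¬q ∧ ¬¬p) ∨ q ∨ ¬r   — De Morgan
≡ (q ∧ ¬¬p) ∨ q ∨ ¬r   — double negation
≡ (q ∧ p) ∨ q ∨ ¬r   — double negation
≡ (q ∨ q ∨ ¬r) ∧ (p ∨ q ∨ ¬r)   — distribute ∨ over ∧
≡ q ∨ ¬r   — simplify

q ∨ ¬r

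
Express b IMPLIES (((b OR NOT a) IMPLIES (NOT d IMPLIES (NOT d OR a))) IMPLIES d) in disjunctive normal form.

NOT b OR d

b IMPLIES (((b OR NOT a) IMPLIES (NOT d IMPLIES (NOT d OR a))) IMPLIES d)
⇔ NOT b OR (((b OR NOT a) IMPLIES (NOT d IMPLIES (NOT d OR a))) IMPLIES d)   — eliminate IMPLIES
⇔ NOT b OR NOT ((b OR NOT a) IMPLIES (NOT d IMPLIES (NOT d OR a))) OR d   — eliminate IMPLIES
⇔ NOT b OR NOT (NOT (b OR NOT a) OR (NOT d IMPLIES (NOT d OR a))) OR d   — eliminate IMPLIES
⇔ NOT b OR NOT (NOT (b OR NOT a) OR NOT NOT d OR NOT d OR a) OR d   — eliminate IMPLIES
⇔ NOT b OR (NOT NOT (b OR NOT a) AND NOT NOT NOT d AND NOT NOT d AND NOT a) OR d   — De Morgan
⇔ NOT b OR ((b OR NOT a) AND NOT NOT NOT d AND NOT NOT d AND NOT a) OR d   — double negation
⇔ NOT b OR ((b OR NOT a) AND NOT d AND NOT NOT d AND NOT a) OR d   — double negation
⇔ NOT b OR ((b OR NOT a) AND NOT d AND d AND NOT a) OR d   — double negation
⇔ NOT b OR (b AND NOT d AND d AND NOT a) OR (NOT a AND NOT d AND d AND NOT a) OR d   — distribute AND over OR
⇔ NOT b OR d   — simplify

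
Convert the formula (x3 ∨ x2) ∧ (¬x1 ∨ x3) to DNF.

x3 ∨ (x2 ∧ ¬x1)

(x3 ∨ x2) ∧ (¬x1 ∨ x3)
≡ (x3 ∧ ¬x1) ∨ (x3 ∧ x3) ∨ (x2 ∧ ¬x1) ∨ (x2 ∧ x3)   [distribute ∧ over ∨]
≡ x3 ∨ (x2 ∧ ¬x1)   [simplify]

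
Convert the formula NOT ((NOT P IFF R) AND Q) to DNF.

NOT ((NOT P IFF R) AND Q)
≡ NOT ((NOT P IMPLIES R) AND (R IMPLIES NOT P) AND Q)   [eliminate IFF]
≡ NOT ((NOT NOT P OR R) AND (R IMPLIES NOT P) AND Q)   [eliminate IMPLIES]
≡ NOT ((NOT NOT P OR R) AND (NOT R OR NOT P) AND Q)   [eliminate IMPLIES]
≡ NOT (NOT NOT P OR R) OR NOT (NOT R OR NOT P) OR NOT Q   [De Morgan]
≡ (NOT NOT NOT P AND NOT R) OR NOT (NOT R OR NOT P) OR NOT Q   [De Morgan]
≡ (NOT P AND NOT R) OR NOT (NOT R OR NOT P) OR NOT Q   [double negation]
≡ (NOT P AND NOT R) OR (NOT NOT R AND NOT NOT P) OR NOT Q   [De Morgan]
≡ (NOT P AND NOT R) OR (R AND NOT NOT P) OR NOT Q   [double negation]
≡ (NOT P AND NOT R) OR (R AND P) OR NOT Q   [double negation]

(NOT P AND NOT R) OR (R AND P) OR NOT Q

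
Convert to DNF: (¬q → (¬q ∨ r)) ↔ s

(s ∧ q) ∨ (s ∧ ¬q) ∨ (s ∧ r)

(¬q → (¬q ∨ r)) ↔ s
≡ ((¬q → (¬q ∨ r)) → s) ∧ (s → (¬q → (¬q ∨ r)))   — eliminate ↔
≡ (¬(¬q → (¬q ∨ r)) ∨ s) ∧ (s → (¬q → (¬q ∨ r)))   — eliminate →
≡ (¬(¬¬q ∨ ¬q ∨ r) ∨ s) ∧ (s → (¬q → (¬q ∨ r)))   — eliminate →
≡ (¬(¬¬q ∨ ¬q ∨ r) ∨ s) ∧ (¬s ∨ (¬q → (¬q ∨ r)))   — eliminate →
≡ (¬(¬¬q ∨ ¬q ∨ r) ∨ s) ∧ (¬s ∨ ¬¬q ∨ ¬q ∨ r)   — eliminate →
≡ ((¬¬¬q ∧ ¬¬q ∧ ¬r) ∨ s) ∧ (¬s ∨ ¬¬q ∨ ¬q ∨ r)   — De Morgan
≡ ((¬q ∧ ¬¬q ∧ ¬r) ∨ s) ∧ (¬s ∨ ¬¬q ∨ ¬q ∨ r)   — double negation
≡ ((¬q ∧ q ∧ ¬r) ∨ s) ∧ (¬s ∨ ¬¬q ∨ ¬q ∨ r)   — double negation
≡ ((¬q ∧ q ∧ ¬r) ∨ s) ∧ (¬s ∨ q ∨ ¬q ∨ r)   — double negation
≡ (¬q ∧ q ∧ ¬r ∧ ¬s) ∨ (¬q ∧ q ∧ ¬r ∧ q) ∨ (¬q ∧ q ∧ ¬r ∧ ¬q) ∨ (¬q ∧ q ∧ ¬r ∧ r) ∨ (s ∧ ¬s) ∨ (s ∧ q) ∨ (s ∧ ¬q) ∨ (s ∧ r)   — distribute ∧ over ∨
≡ (s ∧ q) ∨ (s ∧ ¬q) ∨ (s ∧ r)   — simplify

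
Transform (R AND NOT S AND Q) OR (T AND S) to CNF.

(R OR T) AND (R OR S) AND (NOT S OR T) AND (Q OR T) AND (Q OR S)

(R AND NOT S AND Q) OR (T AND S)
≡ (R OR T) AND (R OR S) AND (NOT S OR T) AND (NOT S OR S) AND (Q OR T) AND (Q OR S)   [distribute OR over AND]
≡ (R OR T) AND (R OR S) AND (NOT S OR T) AND (Q OR T) AND (Q OR S)   [simplify]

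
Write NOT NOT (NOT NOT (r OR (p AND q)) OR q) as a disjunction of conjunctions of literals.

r OR q

NOT NOT (NOT NOT (r OR (p AND q)) OR q)
≡ NOT NOT (r OR (p AND q)) OR q   — double negation
≡ r OR (p AND q) OR q   — double negation
≡ r OR q   — simplify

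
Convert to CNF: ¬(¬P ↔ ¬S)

(¬P ∨ ¬S) ∧ (S ∨ P)

¬(¬P ↔ ¬S)
= ¬((¬P → ¬S) ∧ (¬S → ¬P))   (eliminate ↔)
= ¬((¬¬P ∨ ¬S) ∧ (¬S → ¬P))   (eliminate →)
= ¬((¬¬P ∨ ¬S) ∧ (¬¬S ∨ ¬P))   (eliminate →)
= ¬(¬¬P ∨ ¬S) ∨ ¬(¬¬S ∨ ¬P)   (De Morgan)
= ¬¬¬P ∧ ¬¬S ∨ ¬(¬¬S ∨ ¬P)   (De Morgan)
= ¬P ∧ ¬¬S ∨ ¬(¬¬S ∨ ¬P)   (double negation)
= ¬P ∧ S ∨ ¬(¬¬S ∨ ¬P)   (double negation)
= ¬P ∧ S ∨ ¬¬¬S ∧ ¬¬P   (De Morgan)
= ¬P ∧ S ∨ ¬S ∧ ¬¬P   (double negation)
= ¬P ∧ S ∨ ¬S ∧ P   (double negation)
= (¬P ∨ ¬S) ∧ (¬P ∨ P) ∧ (S ∨ ¬S) ∧ (S ∨ P)   (distribute ∨ over ∧)
= (¬P ∨ ¬S) ∧ (S ∨ P)   (simplify)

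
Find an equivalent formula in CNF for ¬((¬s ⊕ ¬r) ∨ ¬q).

¬((¬s ⊕ ¬r) ∨ ¬q)
⇔ ¬(((¬s ∨ ¬r) ∧ ¬(¬s ∧ ¬r)) ∨ ¬q)   [expand ⊕]
⇔ ¬((¬s ∨ ¬r) ∧ ¬(¬s ∧ ¬r)) ∧ ¬¬q   [De Morgan]
⇔ (¬(¬s ∨ ¬r) ∨ ¬¬(¬s ∧ ¬r)) ∧ ¬¬q   [De Morgan]
⇔ ((¬¬s ∧ ¬¬r) ∨ ¬¬(¬s ∧ ¬r)) ∧ ¬¬q   [De Morgan]
⇔ ((s ∧ ¬¬r) ∨ ¬¬(¬s ∧ ¬r)) ∧ ¬¬q   [double negation]
⇔ ((s ∧ r) ∨ ¬¬(¬s ∧ ¬r)) ∧ ¬¬q   [double negation]
⇔ ((s ∧ r) ∨ (¬s ∧ ¬r)) ∧ ¬¬q   [double negation]
⇔ ((s ∧ r) ∨ (¬s ∧ ¬r)) ∧ q   [double negation]
⇔ (s ∨ ¬s) ∧ (s ∨ ¬r) ∧ (r ∨ ¬s) ∧ (r ∨ ¬r) ∧ q   [distribute ∨ over ∧]
⇔ (s ∨ ¬r) ∧ (r ∨ ¬s) ∧ q   [simplify]

(s ∨ ¬r) ∧ (r ∨ ¬s) ∧ q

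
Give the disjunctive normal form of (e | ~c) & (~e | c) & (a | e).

(e & c) | (~c & ~e & a)

(e | ~c) & (~e | c) & (a | e)
≡ (e & ~e & a) | (e & ~e & e) | (e & c & a) | (e & c & e) | (~c & ~e & a) | (~c & ~e & e) | (~c & c & a) | (~c & c & e)   [distribute & over |]
≡ (e & c) | (~c & ~e & a)   [simplify]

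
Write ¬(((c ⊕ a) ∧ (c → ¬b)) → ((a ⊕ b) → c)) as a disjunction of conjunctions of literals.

¬c ∧ a ∧ ¬b

¬(((c ⊕ a) ∧ (c → ¬b)) → ((a ⊕ b) → c))
≡ ¬(¬((c ⊕ a) ∧ (c → ¬b)) ∨ ((a ⊕ b) → c))   [eliminate →]
≡ ¬(¬(((c ∧ ¬a) ∨ (¬c ∧ a)) ∧ (c → ¬b)) ∨ ((a ⊕ b) → c))   [expand ⊕]
≡ ¬(¬(((c ∧ ¬a) ∨ (¬c ∧ a)) ∧ (¬c ∨ ¬b)) ∨ ((a ⊕ b) → c))   [eliminate →]
≡ ¬(¬(((c ∧ ¬a) ∨ (¬c ∧ a)) ∧ (¬c ∨ ¬b)) ∨ ¬(a ⊕ b) ∨ c)   [eliminate →]
≡ ¬(¬(((c ∧ ¬a) ∨ (¬c ∧ a)) ∧ (¬c ∨ ¬b)) ∨ ¬((a ∧ ¬b) ∨ (¬a ∧ b)) ∨ c)   [expand ⊕]
≡ ¬¬(((c ∧ ¬a) ∨ (¬c ∧ a)) ∧ (¬c ∨ ¬b)) ∧ ¬¬((a ∧ ¬b) ∨ (¬a ∧ b)) ∧ ¬c   [De Morgan]
≡ ((c ∧ ¬a) ∨ (¬c ∧ a)) ∧ (¬c ∨ ¬b) ∧ ¬¬((a ∧ ¬b) ∨ (¬a ∧ b)) ∧ ¬c   [double negation]
≡ ((c ∧ ¬a) ∨ (¬c ∧ a)) ∧ (¬c ∨ ¬b) ∧ ((a ∧ ¬b) ∨ (¬a ∧ b)) ∧ ¬c   [double negation]
≡ (c ∧ ¬a ∧ ¬c ∧ a ∧ ¬b ∧ ¬c) ∨ (c ∧ ¬a ∧ ¬c ∧ ¬a ∧ b ∧ ¬c) ∨ (c ∧ ¬a ∧ ¬b ∧ a ∧ ¬b ∧ ¬c) ∨ (c ∧ ¬a ∧ ¬b ∧ ¬a ∧ b ∧ ¬c) ∨ (¬c ∧ a ∧ ¬c ∧ a ∧ ¬b ∧ ¬c) ∨ (¬c ∧ a ∧ ¬c ∧ ¬a ∧ b ∧ ¬c) ∨ (¬c ∧ a ∧ ¬b ∧ a ∧ ¬b ∧ ¬c) ∨ (¬c ∧ a ∧ ¬b ∧ ¬a ∧ b ∧ ¬c)   [distribute ∧ over ∨]
≡ ¬c ∧ a ∧ ¬b   [simplify]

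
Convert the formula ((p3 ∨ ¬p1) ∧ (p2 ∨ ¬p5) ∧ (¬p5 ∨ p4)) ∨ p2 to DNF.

((p3 ∨ ¬p1) ∧ (p2 ∨ ¬p5) ∧ (¬p5 ∨ p4)) ∨ p2
≡ (p3 ∧ p2 ∧ ¬p5) ∨ (p3 ∧ p2 ∧ p4) ∨ (p3 ∧ ¬p5 ∧ ¬p5) ∨ (p3 ∧ ¬p5 ∧ p4) ∨ (¬p1 ∧ p2 ∧ ¬p5) ∨ (¬p1 ∧ p2 ∧ p4) ∨ (¬p1 ∧ ¬p5 ∧ ¬p5) ∨ (¬p1 ∧ ¬p5 ∧ p4) ∨ p2
≡ (p3 ∧ ¬p5) ∨ (¬p1 ∧ ¬p5) ∨ p2

(p3 ∧ ¬p5) ∨ (¬p1 ∧ ¬p5) ∨ p2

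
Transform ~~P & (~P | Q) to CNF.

~~P & (~P | Q)
= P & (~P | Q)   (double negation)

P & (~P | Q)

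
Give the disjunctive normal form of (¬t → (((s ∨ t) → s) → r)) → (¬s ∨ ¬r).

(¬t → (((s ∨ t) → s) → r)) → (¬s ∨ ¬r)
≡ ¬(¬t → (((s ∨ t) → s) → r)) ∨ ¬s ∨ ¬r   [eliminate →]
≡ ¬(¬¬t ∨ (((s ∨ t) → s) → r)) ∨ ¬s ∨ ¬r   [eliminate →]
≡ ¬(¬¬t ∨ ¬((s ∨ t) → s) ∨ r) ∨ ¬s ∨ ¬r   [eliminate →]
≡ ¬(¬¬t ∨ ¬(¬(s ∨ t) ∨ s) ∨ r) ∨ ¬s ∨ ¬r   [eliminate →]
≡ (¬¬¬t ∧ ¬¬(¬(s ∨ t) ∨ s) ∧ ¬r) ∨ ¬s ∨ ¬r   [De Morgan]
≡ (¬t ∧ ¬¬(¬(s ∨ t) ∨ s) ∧ ¬r) ∨ ¬s ∨ ¬r   [double negation]
≡ (¬t ∧ (¬(s ∨ t) ∨ s) ∧ ¬r) ∨ ¬s ∨ ¬r   [double negation]
≡ (¬t ∧ ((¬s ∧ ¬t) ∨ s) ∧ ¬r) ∨ ¬s ∨ ¬r   [De Morgan]
≡ (¬t ∧ ¬s ∧ ¬t ∧ ¬r) ∨ (¬t ∧ s ∧ ¬r) ∨ ¬s ∨ ¬r   [distribute ∧ over ∨]
≡ ¬s ∨ ¬r   [simplify]

¬s ∨ ¬r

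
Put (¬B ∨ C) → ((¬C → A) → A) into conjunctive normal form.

(¬B ∨ C) → ((¬C → A) → A)
≡ ¬(¬B ∨ C) ∨ ((¬C → A) → A)   — eliminate →
≡ ¬(¬B ∨ C) ∨ ¬(¬C → A) ∨ A   — eliminate →
≡ ¬(¬B ∨ C) ∨ ¬(¬¬C ∨ A) ∨ A   — eliminate →
≡ (¬¬B ∧ ¬C) ∨ ¬(¬¬C ∨ A) ∨ A   — De Morgan
≡ (B ∧ ¬C) ∨ ¬(¬¬C ∨ A) ∨ A   — double negation
≡ (B ∧ ¬C) ∨ (¬¬¬C ∧ ¬A) ∨ A   — De Morgan
≡ (B ∧ ¬C) ∨ (¬C ∧ ¬A) ∨ A   — double negation
≡ (B ∨ ¬C ∨ A) ∧ (B ∨ ¬A ∨ A) ∧ (¬C ∨ ¬C ∨ A) ∧ (¬C ∨ ¬A ∨ A)   — distribute ∨ over ∧
≡ ¬C ∨ A   — simplify

¬C ∨ A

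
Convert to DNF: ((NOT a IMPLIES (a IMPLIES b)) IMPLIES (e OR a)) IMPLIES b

((NOT a IMPLIES (a IMPLIES b)) IMPLIES (e OR a)) IMPLIES b
⇔ NOT ((NOT a IMPLIES (a IMPLIES b)) IMPLIES (e OR a)) OR b   [eliminate IMPLIES]
⇔ NOT (NOT (NOT a IMPLIES (a IMPLIES b)) OR e OR a) OR b   [eliminate IMPLIES]
⇔ NOT (NOT (NOT NOT a OR (a IMPLIES b)) OR e OR a) OR b   [eliminate IMPLIES]
⇔ NOT (NOT (NOT NOT a OR NOT a OR b) OR e OR a) OR b   [eliminate IMPLIES]
⇔ (NOT NOT (NOT NOT a OR NOT a OR b) AND NOT e AND NOT a) OR b   [De Morgan]
⇔ ((NOT NOT a OR NOT a OR b) AND NOT e AND NOT a) OR b   [double negation]
⇔ ((a OR NOT a OR b) AND NOT e AND NOT a) OR b   [double negation]
⇔ (a AND NOT e AND NOT a) OR (NOT a AND NOT e AND NOT a) OR (b AND NOT e AND NOT a) OR b   [distribute AND over OR]
⇔ (NOT a AND NOT e) OR b   [simplify]

(NOT a AND NOT e) OR b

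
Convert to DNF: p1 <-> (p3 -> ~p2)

(~p1 & p3 & p2) | (~p3 & p1) | (~p2 & p1)

p1 <-> (p3 -> ~p2)
≡ (p1 -> (p3 -> ~p2)) & ((p3 -> ~p2) -> p1)   — eliminate <->
≡ (~p1 | (p3 -> ~p2)) & ((p3 -> ~p2) -> p1)   — eliminate ->
≡ (~p1 | ~p3 | ~p2) & ((p3 -> ~p2) -> p1)   — eliminate ->
≡ (~p1 | ~p3 | ~p2) & (~(p3 -> ~p2) | p1)   — eliminate ->
≡ (~p1 | ~p3 | ~p2) & (~(~p3 | ~p2) | p1)   — eliminate ->
≡ (~p1 | ~p3 | ~p2) & ((~~p3 & ~~p2) | p1)   — De Morgan
≡ (~p1 | ~p3 | ~p2) & ((p3 & ~~p2) | p1)   — double negation
≡ (~p1 | ~p3 | ~p2) & ((p3 & p2) | p1)   — double negation
≡ (~p1 & p3 & p2) | (~p1 & p1) | (~p3 & p3 & p2) | (~p3 & p1) | (~p2 & p3 & p2) | (~p2 & p1)   — distribute & over |
≡ (~p1 & p3 & p2) | (~p3 & p1) | (~p2 & p1)   — simplify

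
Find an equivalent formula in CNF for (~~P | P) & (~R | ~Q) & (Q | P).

P & (~R | ~Q)

(~~P | P) & (~R | ~Q) & (Q | P)
= (P | P) & (~R | ~Q) & (Q | P)   — double negation
= P & (~R | ~Q)   — simplify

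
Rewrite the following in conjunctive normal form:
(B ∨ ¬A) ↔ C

(B ∨ ¬A) ↔ C
≡ ((B ∨ ¬A) → C) ∧ (C → (B ∨ ¬A))   [eliminate ↔]
≡ (¬(B ∨ ¬A) ∨ C) ∧ (C → (B ∨ ¬A))   [eliminate →]
≡ (¬(B ∨ ¬A) ∨ C) ∧ (¬C ∨ B ∨ ¬A)   [eliminate →]
≡ ((¬B ∧ ¬¬A) ∨ C) ∧ (¬C ∨ B ∨ ¬A)   [De Morgan]
≡ ((¬B ∧ A) ∨ C) ∧ (¬C ∨ B ∨ ¬A)   [double negation]
≡ (¬B ∨ C) ∧ (A ∨ C) ∧ (¬C ∨ B ∨ ¬A)   [distribute ∨ over ∧]

(¬B ∨ C) ∧ (A ∨ C) ∧ (¬C ∨ B ∨ ¬A)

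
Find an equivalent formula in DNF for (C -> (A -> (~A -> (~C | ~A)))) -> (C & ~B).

C & ~B

(C -> (A -> (~A -> (~C | ~A)))) -> (C & ~B)
≡ ~(C -> (A -> (~A -> (~C | ~A)))) | (C & ~B)   [eliminate ->]
≡ ~(~C | (A -> (~A -> (~C | ~A)))) | (C & ~B)   [eliminate ->]
≡ ~(~C | ~A | (~A -> (~C | ~A))) | (C & ~B)   [eliminate ->]
≡ ~(~C | ~A | ~~A | ~C | ~A) | (C & ~B)   [eliminate ->]
≡ (~~C & ~~A & ~~~A & ~~C & ~~A) | (C & ~B)   [De Morgan]
≡ (C & ~~A & ~~~A & ~~C & ~~A) | (C & ~B)   [double negation]
≡ (C & A & ~~~A & ~~C & ~~A) | (C & ~B)   [double negation]
≡ (C & A & ~A & ~~C & ~~A) | (C & ~B)   [double negation]
≡ (C & A & ~A & C & ~~A) | (C & ~B)   [double negation]
≡ (C & A & ~A & C & A) | (C & ~B)   [double negation]
≡ C & ~B   [simplify]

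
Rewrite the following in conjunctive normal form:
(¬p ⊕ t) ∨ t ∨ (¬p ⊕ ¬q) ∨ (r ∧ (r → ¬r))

(¬p ⊕ t) ∨ t ∨ (¬p ⊕ ¬q) ∨ (r ∧ (r → ¬r))
≡ ((¬p ∨ t) ∧ ¬(¬p ∧ t)) ∨ t ∨ (¬p ⊕ ¬q) ∨ (r ∧ (r → ¬r))   (expand ⊕)
≡ ((¬p ∨ t) ∧ ¬(¬p ∧ t)) ∨ t ∨ ((¬p ∨ ¬q) ∧ ¬(¬p ∧ ¬q)) ∨ (r ∧ (r → ¬r))   (expand ⊕)
≡ ((¬p ∨ t) ∧ ¬(¬p ∧ t)) ∨ t ∨ ((¬p ∨ ¬q) ∧ ¬(¬p ∧ ¬q)) ∨ (r ∧ (¬r ∨ ¬r))   (eliminate →)
≡ ((¬p ∨ t) ∧ (¬¬p ∨ ¬t)) ∨ t ∨ ((¬p ∨ ¬q) ∧ ¬(¬p ∧ ¬q)) ∨ (r ∧ (¬r ∨ ¬r))   (De Morgan)
≡ ((¬p ∨ t) ∧ (p ∨ ¬t)) ∨ t ∨ ((¬p ∨ ¬q) ∧ ¬(¬p ∧ ¬q)) ∨ (r ∧ (¬r ∨ ¬r))   (double negation)
≡ ((¬p ∨ t) ∧ (p ∨ ¬t)) ∨ t ∨ ((¬p ∨ ¬q) ∧ (¬¬p ∨ ¬¬q)) ∨ (r ∧ (¬r ∨ ¬r))   (De Morgan)
≡ ((¬p ∨ t) ∧ (p ∨ ¬t)) ∨ t ∨ ((¬p ∨ ¬q) ∧ (p ∨ ¬¬q)) ∨ (r ∧ (¬r ∨ ¬r))   (double negation)
≡ ((¬p ∨ t) ∧ (p ∨ ¬t)) ∨ t ∨ ((¬p ∨ ¬q) ∧ (p ∨ q)) ∨ (r ∧ (¬r ∨ ¬r))   (double negation)
≡ (¬p ∨ t ∨ t ∨ ¬p ∨ ¬q ∨ r) ∧ (¬p ∨ t ∨ t ∨ ¬p ∨ ¬q ∨ ¬r ∨ ¬r) ∧ (¬p ∨ t ∨ t ∨ p ∨ q ∨ r) ∧ (¬p ∨ t ∨ t ∨ p ∨ q ∨ ¬r ∨ ¬r) ∧ (p ∨ ¬t ∨ t ∨ ¬p ∨ ¬q ∨ r) ∧ (p ∨ ¬t ∨ t ∨ ¬p ∨ ¬q ∨ ¬r ∨ ¬r) ∧ (p ∨ ¬t ∨ t ∨ p ∨ q ∨ r) ∧ (p ∨ ¬t ∨ t ∨ p ∨ q ∨ ¬r ∨ ¬r)   (distribute ∨ over ∧)
≡ (¬p ∨ t ∨ ¬q ∨ r) ∧ (¬p ∨ t ∨ ¬q ∨ ¬r)   (simplify)

(¬p ∨ t ∨ ¬q ∨ r) ∧ (¬p ∨ t ∨ ¬q ∨ ¬r)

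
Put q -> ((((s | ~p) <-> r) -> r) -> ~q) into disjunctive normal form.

q -> ((((s | ~p) <-> r) -> r) -> ~q)
⇔ ~q | ((((s | ~p) <-> r) -> r) -> ~q)   [eliminate ->]
⇔ ~q | ~(((s | ~p) <-> r) -> r) | ~q   [eliminate ->]
⇔ ~q | ~(~((s | ~p) <-> r) | r) | ~q   [eliminate ->]
⇔ ~q | ~(~(((s | ~p) -> r) & (r -> (s | ~p))) | r) | ~q   [eliminate <->]
⇔ ~q | ~(~((~(s | ~p) | r) & (r -> (s | ~p))) | r) | ~q   [eliminate ->]
⇔ ~q | ~(~((~(s | ~p) | r) & (~r | s | ~p)) | r) | ~q   [eliminate ->]
⇔ ~q | (~~((~(s | ~p) | r) & (~r | s | ~p)) & ~r) | ~q   [De Morgan]
⇔ ~q | ((~(s | ~p) | r) & (~r | s | ~p) & ~r) | ~q   [double negation]
⇔ ~q | (((~s & ~~p) | r) & (~r | s | ~p) & ~r) | ~q   [De Morgan]
⇔ ~q | (((~s & p) | r) & (~r | s | ~p) & ~r) | ~q   [double negation]
⇔ ~q | (~s & p & ~r & ~r) | (~s & p & s & ~r) | (~s & p & ~p & ~r) | (r & ~r & ~r) | (r & s & ~r) | (r & ~p & ~r) | ~q   [distribute & over |]
⇔ ~q | (~s & p & ~r)   [simplify]

~q | (~s & p & ~r)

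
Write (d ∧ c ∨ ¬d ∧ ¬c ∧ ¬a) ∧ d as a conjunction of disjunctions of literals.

(d ∧ c ∨ ¬d ∧ ¬c ∧ ¬a) ∧ d
⇔ (d ∨ ¬d) ∧ (d ∨ ¬c) ∧ (d ∨ ¬a) ∧ (c ∨ ¬d) ∧ (c ∨ ¬c) ∧ (c ∨ ¬a) ∧ d   (distribute ∨ over ∧)
⇔ (c ∨ ¬d) ∧ (c ∨ ¬a) ∧ d   (simplify)

(c ∨ ¬d) ∧ (c ∨ ¬a) ∧ d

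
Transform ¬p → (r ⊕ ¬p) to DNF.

p ∨ (¬r ∧ ¬p)

¬p → (r ⊕ ¬p)
≡ ¬¬p ∨ (r ⊕ ¬p)   — eliminate →
≡ ¬¬p ∨ (r ∧ ¬¬p) ∨ (¬r ∧ ¬p)   — expand ⊕
≡ p ∨ (r ∧ ¬¬p) ∨ (¬r ∧ ¬p)   — double negation
≡ p ∨ (r ∧ p) ∨ (¬r ∧ ¬p)   — double negation
≡ p ∨ (¬r ∧ ¬p)   — simplify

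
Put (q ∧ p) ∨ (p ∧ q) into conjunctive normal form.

(q ∧ p) ∨ (p ∧ q)
≡ (q ∨ p) ∧ (q ∨ q) ∧ (p ∨ p) ∧ (p ∨ q)   [distribute ∨ over ∧]
≡ q ∧ p   [simplify]

q ∧ p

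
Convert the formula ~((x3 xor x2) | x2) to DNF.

~((x3 xor x2) | x2)
⇔ ~((x3 & ~x2) | (~x3 & x2) | x2)   (expand xor)
⇔ ~(x3 & ~x2) & ~(~x3 & x2) & ~x2   (De Morgan)
⇔ (~x3 | ~~x2) & ~(~x3 & x2) & ~x2   (De Morgan)
⇔ (~x3 | x2) & ~(~x3 & x2) & ~x2   (double negation)
⇔ (~x3 | x2) & (~~x3 | ~x2) & ~x2   (De Morgan)
⇔ (~x3 | x2) & (x3 | ~x2) & ~x2   (double negation)
⇔ (~x3 & x3 & ~x2) | (~x3 & ~x2 & ~x2) | (x2 & x3 & ~x2) | (x2 & ~x2 & ~x2)   (distribute & over |)
⇔ ~x3 & ~x2   (simplify)

~x3 & ~x2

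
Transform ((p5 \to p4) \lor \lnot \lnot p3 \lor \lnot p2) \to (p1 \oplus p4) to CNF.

((p5 \to p4) \lor \lnot \lnot p3 \lor \lnot p2) \to (p1 \oplus p4)
= \lnot ((p5 \to p4) \lor \lnot \lnot p3 \lor \lnot p2) \lor (p1 \oplus p4)   [eliminate \to]
= \lnot (\lnot p5 \lor p4 \lor \lnot \lnot p3 \lor \lnot p2) \lor (p1 \oplus p4)   [eliminate \to]
= \lnot (\lnot p5 \lor p4 \lor \lnot \lnot p3 \lor \lnot p2) \lor ((p1 \lor p4) \land \lnot (p1 \land p4))   [expand \oplus]
= (\lnot \lnot p5 \land \lnot p4 \land \lnot \lnot \lnot p3 \land \lnot \lnot p2) \lor ((p1 \lor p4) \land \lnot (p1 \land p4))   [De Morgan]
= (p5 \land \lnot p4 \land \lnot \lnot \lnot p3 \land \lnot \lnot p2) \lor ((p1 \lor p4) \land \lnot (p1 \land p4))   [double negation]
= (p5 \land \lnot p4 \land \lnot p3 \land \lnot \lnot p2) \lor ((p1 \lor p4) \land \lnot (p1 \land p4))   [double negation]
= (p5 \land \lnot p4 \land \lnot p3 \land p2) \lor ((p1 \lor p4) \land \lnot (p1 \land p4))   [double negation]
= (p5 \land \lnot p4 \land \lnot p3 \land p2) \lor ((p1 \lor p4) \land (\lnot p1 \lor \lnot p4))   [De Morgan]
= (p5 \lor p1 \lor p4) \land (p5 \lor \lnot p1 \lor \lnot p4) \land (\lnot p4 \lor p1 \lor p4) \land (\lnot p4 \lor \lnot p1 \lor \lnot p4) \land (\lnot p3 \lor p1 \lor p4) \land (\lnot p3 \lor \lnot p1 \lor \lnot p4) \land (p2 \lor p1 \lor p4) \land (p2 \lor \lnot p1 \lor \lnot p4)   [distribute \lor over \land]
= (p5 \lor p1 \lor p4) \land (\lnot p4 \lor \lnot p1) \land (\lnot p3 \lor p1 \lor p4) \land (p2 \lor p1 \lor p4)   [simplify]

(p5 \lor p1 \lor p4) \land (\lnot p4 \lor \lnot p1) \land (\lnot p3 \lor p1 \lor p4) \land (p2 \lor p1 \lor p4)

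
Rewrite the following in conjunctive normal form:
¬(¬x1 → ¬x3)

¬x1 ∧ x3

¬(¬x1 → ¬x3)
⇔ ¬(¬¬x1 ∨ ¬x3)   [eliminate →]
⇔ ¬¬¬x1 ∧ ¬¬x3   [De Morgan]
⇔ ¬x1 ∧ ¬¬x3   [double negation]
⇔ ¬x1 ∧ x3   [double negation]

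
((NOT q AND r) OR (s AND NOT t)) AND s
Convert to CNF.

((NOT q AND r) OR (s AND NOT t)) AND s
≡ (NOT q OR s) AND (NOT q OR NOT t) AND (r OR s) AND (r OR NOT t) AND s   (distribute OR over AND)
≡ (NOT q OR NOT t) AND (r OR NOT t) AND s   (simplify)

(NOT q OR NOT t) AND (r OR NOT t) AND s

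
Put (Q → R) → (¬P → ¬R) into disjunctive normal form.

(Q → R) → (¬P → ¬R)
≡ ¬(Q → R) ∨ (¬P → ¬R)   (eliminate →)
≡ ¬(¬Q ∨ R) ∨ (¬P → ¬R)   (eliminate →)
≡ ¬(¬Q ∨ R) ∨ ¬¬P ∨ ¬R   (eliminate →)
≡ (¬¬Q ∧ ¬R) ∨ ¬¬P ∨ ¬R   (De Morgan)
≡ (Q ∧ ¬R) ∨ ¬¬P ∨ ¬R   (double negation)
≡ (Q ∧ ¬R) ∨ P ∨ ¬R   (double negation)
≡ P ∨ ¬R   (simplify)

P ∨ ¬R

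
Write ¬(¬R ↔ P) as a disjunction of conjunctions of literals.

(¬R ∧ ¬P) ∨ (P ∧ R)

¬(¬R ↔ P)
≡ ¬((¬R → P) ∧ (P → ¬R))   [eliminate ↔]
≡ ¬((¬¬R ∨ P) ∧ (P → ¬R))   [eliminate →]
≡ ¬((¬¬R ∨ P) ∧ (¬P ∨ ¬R))   [eliminate →]
≡ ¬(¬¬R ∨ P) ∨ ¬(¬P ∨ ¬R)   [De Morgan]
≡ (¬¬¬R ∧ ¬P) ∨ ¬(¬P ∨ ¬R)   [De Morgan]
≡ (¬R ∧ ¬P) ∨ ¬(¬P ∨ ¬R)   [double negation]
≡ (¬R ∧ ¬P) ∨ (¬¬P ∧ ¬¬R)   [De Morgan]
≡ (¬R ∧ ¬P) ∨ (P ∧ ¬¬R)   [double negation]
≡ (¬R ∧ ¬P) ∨ (P ∧ R)   [double negation]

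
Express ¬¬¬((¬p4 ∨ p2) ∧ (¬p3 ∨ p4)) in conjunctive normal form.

(p4 ∨ p3) ∧ (¬p2 ∨ p3) ∧ (¬p2 ∨ ¬p4)

¬¬¬((¬p4 ∨ p2) ∧ (¬p3 ∨ p4))
⇔ ¬((¬p4 ∨ p2) ∧ (¬p3 ∨ p4))   [double negation]
⇔ ¬(¬p4 ∨ p2) ∨ ¬(¬p3 ∨ p4)   [De Morgan]
⇔ ¬¬p4 ∧ ¬p2 ∨ ¬(¬p3 ∨ p4)   [De Morgan]
⇔ p4 ∧ ¬p2 ∨ ¬(¬p3 ∨ p4)   [double negation]
⇔ p4 ∧ ¬p2 ∨ ¬¬p3 ∧ ¬p4   [De Morgan]
⇔ p4 ∧ ¬p2 ∨ p3 ∧ ¬p4   [double negation]
⇔ (p4 ∨ p3) ∧ (p4 ∨ ¬p4) ∧ (¬p2 ∨ p3) ∧ (¬p2 ∨ ¬p4)   [distribute ∨ over ∧]
⇔ (p4 ∨ p3) ∧ (¬p2 ∨ p3) ∧ (¬p2 ∨ ¬p4)   [simplify]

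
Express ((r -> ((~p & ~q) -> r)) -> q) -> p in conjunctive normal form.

((r -> ((~p & ~q) -> r)) -> q) -> p
≡ ~((r -> ((~p & ~q) -> r)) -> q) | p   [eliminate ->]
≡ ~(~(r -> ((~p & ~q) -> r)) | q) | p   [eliminate ->]
≡ ~(~(~r | ((~p & ~q) -> r)) | q) | p   [eliminate ->]
≡ ~(~(~r | ~(~p & ~q) | r) | q) | p   [eliminate ->]
≡ (~~(~r | ~(~p & ~q) | r) & ~q) | p   [De Morgan]
≡ ((~r | ~(~p & ~q) | r) & ~q) | p   [double negation]
≡ ((~r | ~~p | ~~q | r) & ~q) | p   [De Morgan]
≡ ((~r | p | ~~q | r) & ~q) | p   [double negation]
≡ ((~r | p | q | r) & ~q) | p   [double negation]
≡ (~r | p | q | r | p) & (~q | p)   [distribute | over &]
≡ ~q | p   [simplify]

~q | p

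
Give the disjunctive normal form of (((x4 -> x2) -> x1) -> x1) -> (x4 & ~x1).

x4 & ~x1

(((x4 -> x2) -> x1) -> x1) -> (x4 & ~x1)
≡ ~(((x4 -> x2) -> x1) -> x1) | (x4 & ~x1)   (eliminate ->)
≡ ~(~((x4 -> x2) -> x1) | x1) | (x4 & ~x1)   (eliminate ->)
≡ ~(~(~(x4 -> x2) | x1) | x1) | (x4 & ~x1)   (eliminate ->)
≡ ~(~(~(~x4 | x2) | x1) | x1) | (x4 & ~x1)   (eliminate ->)
≡ (~~(~(~x4 | x2) | x1) & ~x1) | (x4 & ~x1)   (De Morgan)
≡ ((~(~x4 | x2) | x1) & ~x1) | (x4 & ~x1)   (double negation)
≡ (((~~x4 & ~x2) | x1) & ~x1) | (x4 & ~x1)   (De Morgan)
≡ (((x4 & ~x2) | x1) & ~x1) | (x4 & ~x1)   (double negation)
≡ (x4 & ~x2 & ~x1) | (x1 & ~x1) | (x4 & ~x1)   (distribute & over |)
≡ x4 & ~x1   (simplify)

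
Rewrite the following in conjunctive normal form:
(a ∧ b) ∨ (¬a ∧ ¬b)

(a ∧ b) ∨ (¬a ∧ ¬b)
≡ (a ∨ ¬a) ∧ (a ∨ ¬b) ∧ (b ∨ ¬a) ∧ (b ∨ ¬b)   (distribute ∨ over ∧)
≡ (a ∨ ¬b) ∧ (b ∨ ¬a)   (simplify)

(a ∨ ¬b) ∧ (b ∨ ¬a)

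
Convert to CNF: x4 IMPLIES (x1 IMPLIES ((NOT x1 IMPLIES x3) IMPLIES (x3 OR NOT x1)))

NOT x4 OR NOT x1 OR x3

x4 IMPLIES (x1 IMPLIES ((NOT x1 IMPLIES x3) IMPLIES (x3 OR NOT x1)))
⇔ NOT x4 OR (x1 IMPLIES ((NOT x1 IMPLIES x3) IMPLIES (x3 OR NOT x1)))
⇔ NOT x4 OR NOT x1 OR ((NOT x1 IMPLIES x3) IMPLIES (x3 OR NOT x1))
⇔ NOT x4 OR NOT x1 OR NOT (NOT x1 IMPLIES x3) OR x3 OR NOT x1
⇔ NOT x4 OR NOT x1 OR NOT (NOT NOT x1 OR x3) OR x3 OR NOT x1
⇔ NOT x4 OR NOT x1 OR (NOT NOT NOT x1 AND NOT x3) OR x3 OR NOT x1
⇔ NOT x4 OR NOT x1 OR (NOT x1 AND NOT x3) OR x3 OR NOT x1
⇔ (NOT x4 OR NOT x1 OR NOT x1 OR x3 OR NOT x1) AND (NOT x4 OR NOT x1 OR NOT x3 OR x3 OR NOT x1)
⇔ NOT x4 OR NOT x1 OR x3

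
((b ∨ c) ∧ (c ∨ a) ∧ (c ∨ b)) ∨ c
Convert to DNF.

(b ∧ a) ∨ c

((b ∨ c) ∧ (c ∨ a) ∧ (c ∨ b)) ∨ c
≡ (b ∧ c ∧ c) ∨ (b ∧ c ∧ b) ∨ (b ∧ a ∧ c) ∨ (b ∧ a ∧ b) ∨ (c ∧ c ∧ c) ∨ (c ∧ c ∧ b) ∨ (c ∧ a ∧ c) ∨ (c ∧ a ∧ b) ∨ c   [distribute ∧ over ∨]
≡ (b ∧ a) ∨ c   [simplify]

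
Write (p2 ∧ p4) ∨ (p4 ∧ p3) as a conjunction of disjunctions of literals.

(p2 ∨ p3) ∧ p4

(p2 ∧ p4) ∨ (p4 ∧ p3)
⇔ (p2 ∨ p4) ∧ (p2 ∨ p3) ∧ (p4 ∨ p4) ∧ (p4 ∨ p3)   — distribute ∨ over ∧
⇔ (p2 ∨ p3) ∧ p4   — simplify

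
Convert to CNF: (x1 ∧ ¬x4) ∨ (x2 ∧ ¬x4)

(x1 ∨ x2) ∧ ¬x4

(x1 ∧ ¬x4) ∨ (x2 ∧ ¬x4)
⇔ (x1 ∨ x2) ∧ (x1 ∨ ¬x4) ∧ (¬x4 ∨ x2) ∧ (¬x4 ∨ ¬x4)   [distribute ∨ over ∧]
⇔ (x1 ∨ x2) ∧ ¬x4   [simplify]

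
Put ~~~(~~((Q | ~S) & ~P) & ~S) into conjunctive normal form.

S | P

~~~(~~((Q | ~S) & ~P) & ~S)
≡ ~(~~((Q | ~S) & ~P) & ~S)   (double negation)
≡ ~~~((Q | ~S) & ~P) | ~~S   (De Morgan)
≡ ~((Q | ~S) & ~P) | ~~S   (double negation)
≡ ~(Q | ~S) | ~~P | ~~S   (De Morgan)
≡ (~Q & ~~S) | ~~P | ~~S   (De Morgan)
≡ (~Q & S) | ~~P | ~~S   (double negation)
≡ (~Q & S) | P | ~~S   (double negation)
≡ (~Q & S) | P | S   (double negation)
≡ (~Q | P | S) & (S | P | S)   (distribute | over &)
≡ S | P   (simplify)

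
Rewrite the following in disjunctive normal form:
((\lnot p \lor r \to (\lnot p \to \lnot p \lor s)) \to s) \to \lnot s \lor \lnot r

((\lnot p \lor r \to (\lnot p \to \lnot p \lor s)) \to s) \to \lnot s \lor \lnot r
≡ \lnot ((\lnot p \lor r \to (\lnot p \to \lnot p \lor s)) \to s) \lor \lnot s \lor \lnot r   — eliminate \to
≡ \lnot (\lnot (\lnot p \lor r \to (\lnot p \to \lnot p \lor s)) \lor s) \lor \lnot s \lor \lnot r   — eliminate \to
≡ \lnot (\lnot (\lnot (\lnot p \lor r) \lor (\lnot p \to \lnot p \lor s)) \lor s) \lor \lnot s \lor \lnot r   — eliminate \to
≡ \lnot (\lnot (\lnot (\lnot p \lor r) \lor \lnot \lnot p \lor \lnot p \lor s) \lor s) \lor \lnot s \lor \lnot r   — eliminate \to
≡ \lnot \lnot (\lnot (\lnot p \lor r) \lor \lnot \lnot p \lor \lnot p \lor s) \land \lnot s \lor \lnot s \lor \lnot r   — De Morgan
≡ (\lnot (\lnot p \lor r) \lor \lnot \lnot p \lor \lnot p \lor s) \land \lnot s \lor \lnot s \lor \lnot r   — double negation
≡ (\lnot \lnot p \land \lnot r \lor \lnot \lnot p \lor \lnot p \lor s) \land \lnot s \lor \lnot s \lor \lnot r   — De Morgan
≡ (p \land \lnot r \lor \lnot \lnot p \lor \lnot p \lor s) \land \lnot s \lor \lnot s \lor \lnot r   — double negation
≡ (p \land \lnot r \lor p \lor \lnot p \lor s) \land \lnot s \lor \lnot s \lor \lnot r   — double negation
≡ p \land \lnot r \land \lnot s \lor p \land \lnot s \lor \lnot p \land \lnot s \lor s \land \lnot s \lor \lnot s \lor \lnot r   — distribute \land over \lor
≡ \lnot s \lor \lnot r   — simplify

\lnot s \lor \lnot r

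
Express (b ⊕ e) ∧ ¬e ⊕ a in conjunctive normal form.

(b ∨ e ∨ a) ∧ (¬e ∨ a) ∧ (¬b ∨ e ∨ ¬a)

(b ⊕ e) ∧ ¬e ⊕ a
≡ ((b ⊕ e) ∧ ¬e ∨ a) ∧ ¬((b ⊕ e) ∧ ¬e ∧ a)   (expand ⊕)
≡ ((b ∨ e) ∧ ¬(b ∧ e) ∧ ¬e ∨ a) ∧ ¬((b ⊕ e) ∧ ¬e ∧ a)   (expand ⊕)
≡ ((b ∨ e) ∧ ¬(b ∧ e) ∧ ¬e ∨ a) ∧ ¬((b ∨ e) ∧ ¬(b ∧ e) ∧ ¬e ∧ a)   (expand ⊕)
≡ ((b ∨ e) ∧ (¬b ∨ ¬e) ∧ ¬e ∨ a) ∧ ¬((b ∨ e) ∧ ¬(b ∧ e) ∧ ¬e ∧ a)   (De Morgan)
≡ ((b ∨ e) ∧ (¬b ∨ ¬e) ∧ ¬e ∨ a) ∧ (¬(b ∨ e) ∨ ¬¬(b ∧ e) ∨ ¬¬e ∨ ¬a)   (De Morgan)
≡ ((b ∨ e) ∧ (¬b ∨ ¬e) ∧ ¬e ∨ a) ∧ (¬b ∧ ¬e ∨ ¬¬(b ∧ e) ∨ ¬¬e ∨ ¬a)   (De Morgan)
≡ ((b ∨ e) ∧ (¬b ∨ ¬e) ∧ ¬e ∨ a) ∧ (¬b ∧ ¬e ∨ b ∧ e ∨ ¬¬e ∨ ¬a)   (double negation)
≡ ((b ∨ e) ∧ (¬b ∨ ¬e) ∧ ¬e ∨ a) ∧ (¬b ∧ ¬e ∨ b ∧ e ∨ e ∨ ¬a)   (double negation)
≡ (b ∨ e ∨ a) ∧ (¬b ∨ ¬e ∨ a) ∧ (¬e ∨ a) ∧ (¬b ∨ b ∨ e ∨ ¬a) ∧ (¬b ∨ e ∨ e ∨ ¬a) ∧ (¬e ∨ b ∨ e ∨ ¬a) ∧ (¬e ∨ e ∨ e ∨ ¬a)   (distribute ∨ over ∧)
≡ (b ∨ e ∨ a) ∧ (¬e ∨ a) ∧ (¬b ∨ e ∨ ¬a)   (simplify)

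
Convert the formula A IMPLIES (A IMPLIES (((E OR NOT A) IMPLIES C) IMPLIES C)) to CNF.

NOT A OR E OR C

A IMPLIES (A IMPLIES (((E OR NOT A) IMPLIES C) IMPLIES C))
= NOT A OR (A IMPLIES (((E OR NOT A) IMPLIES C) IMPLIES C))   [eliminate IMPLIES]
= NOT A OR NOT A OR (((E OR NOT A) IMPLIES C) IMPLIES C)   [eliminate IMPLIES]
= NOT A OR NOT A OR NOT ((E OR NOT A) IMPLIES C) OR C   [eliminate IMPLIES]
= NOT A OR NOT A OR NOT (NOT (E OR NOT A) OR C) OR C   [eliminate IMPLIES]
= NOT A OR NOT A OR (NOT NOT (E OR NOT A) AND NOT C) OR C   [De Morgan]
= NOT A OR NOT A OR ((E OR NOT A) AND NOT C) OR C   [double negation]
= (NOT A OR NOT A OR E OR NOT A OR C) AND (NOT A OR NOT A OR NOT C OR C)   [distribute OR over AND]
= NOT A OR E OR C   [simplify]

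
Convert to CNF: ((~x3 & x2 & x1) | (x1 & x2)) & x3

x2 & x1 & x3

((~x3 & x2 & x1) | (x1 & x2)) & x3
⇔ (~x3 | x1) & (~x3 | x2) & (x2 | x1) & (x2 | x2) & (x1 | x1) & (x1 | x2) & x3   — distribute | over &
⇔ x2 & x1 & x3   — simplify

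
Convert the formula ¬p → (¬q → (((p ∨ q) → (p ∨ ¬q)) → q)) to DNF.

p ∨ q

¬p → (¬q → (((p ∨ q) → (p ∨ ¬q)) → q))
= ¬¬p ∨ (¬q → (((p ∨ q) → (p ∨ ¬q)) → q))   [eliminate →]
= ¬¬p ∨ ¬¬q ∨ (((p ∨ q) → (p ∨ ¬q)) → q)   [eliminate →]
= ¬¬p ∨ ¬¬q ∨ ¬((p ∨ q) → (p ∨ ¬q)) ∨ q   [eliminate →]
= ¬¬p ∨ ¬¬q ∨ ¬(¬(p ∨ q) ∨ p ∨ ¬q) ∨ q   [eliminate →]
= p ∨ ¬¬q ∨ ¬(¬(p ∨ q) ∨ p ∨ ¬q) ∨ q   [double negation]
= p ∨ q ∨ ¬(¬(p ∨ q) ∨ p ∨ ¬q) ∨ q   [double negation]
= p ∨ q ∨ (¬¬(p ∨ q) ∧ ¬p ∧ ¬¬q) ∨ q   [De Morgan]
= p ∨ q ∨ ((p ∨ q) ∧ ¬p ∧ ¬¬q) ∨ q   [double negation]
= p ∨ q ∨ ((p ∨ q) ∧ ¬p ∧ q) ∨ q   [double negation]
= p ∨ q ∨ (p ∧ ¬p ∧ q) ∨ (q ∧ ¬p ∧ q) ∨ q   [distribute ∧ over ∨]
= p ∨ q   [simplify]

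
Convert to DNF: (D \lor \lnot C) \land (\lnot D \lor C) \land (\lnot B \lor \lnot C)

(D \land C \land \lnot B) \lor (\lnot C \land \lnot D)

(D \lor \lnot C) \land (\lnot D \lor C) \land (\lnot B \lor \lnot C)
≡ (D \land \lnot D \land \lnot B) \lor (D \land \lnot D \land \lnot C) \lor (D \land C \land \lnot B) \lor (D \land C \land \lnot C) \lor (\lnot C \land \lnot D \land \lnot B) \lor (\lnot C \land \lnot D \land \lnot C) \lor (\lnot C \land C \land \lnot B) \lor (\lnot C \land C \land \lnot C)   (distribute \land over \lor)
≡ (D \land C \land \lnot B) \lor (\lnot C \land \lnot D)   (simplify)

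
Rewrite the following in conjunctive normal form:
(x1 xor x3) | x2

(x1 xor x3) | x2
≡ ((x1 | x3) & ~(x1 & x3)) | x2   — expand xor
≡ ((x1 | x3) & (~x1 | ~x3)) | x2   — De Morgan
≡ (x1 | x3 | x2) & (~x1 | ~x3 | x2)   — distribute | over &

(x1 | x3 | x2) & (~x1 | ~x3 | x2)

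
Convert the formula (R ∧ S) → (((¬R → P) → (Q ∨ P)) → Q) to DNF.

¬R ∨ ¬S ∨ (R ∧ ¬Q ∧ ¬P) ∨ Q

(R ∧ S) → (((¬R → P) → (Q ∨ P)) → Q)
≡ ¬(R ∧ S) ∨ (((¬R → P) → (Q ∨ P)) → Q)   [eliminate →]
≡ ¬(R ∧ S) ∨ ¬((¬R → P) → (Q ∨ P)) ∨ Q   [eliminate →]
≡ ¬(R ∧ S) ∨ ¬(¬(¬R → P) ∨ Q ∨ P) ∨ Q   [eliminate →]
≡ ¬(R ∧ S) ∨ ¬(¬(¬¬R ∨ P) ∨ Q ∨ P) ∨ Q   [eliminate →]
≡ ¬R ∨ ¬S ∨ ¬(¬(¬¬R ∨ P) ∨ Q ∨ P) ∨ Q   [De Morgan]
≡ ¬R ∨ ¬S ∨ (¬¬(¬¬R ∨ P) ∧ ¬Q ∧ ¬P) ∨ Q   [De Morgan]
≡ ¬R ∨ ¬S ∨ ((¬¬R ∨ P) ∧ ¬Q ∧ ¬P) ∨ Q   [double negation]
≡ ¬R ∨ ¬S ∨ ((R ∨ P) ∧ ¬Q ∧ ¬P) ∨ Q   [double negation]
≡ ¬R ∨ ¬S ∨ (R ∧ ¬Q ∧ ¬P) ∨ (P ∧ ¬Q ∧ ¬P) ∨ Q   [distribute ∧ over ∨]
≡ ¬R ∨ ¬S ∨ (R ∧ ¬Q ∧ ¬P) ∨ Q   [simplify]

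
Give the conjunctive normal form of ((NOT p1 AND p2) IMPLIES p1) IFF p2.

((NOT p1 AND p2) IMPLIES p1) IFF p2
= (((NOT p1 AND p2) IMPLIES p1) IMPLIES p2) AND (p2 IMPLIES ((NOT p1 AND p2) IMPLIES p1))   [eliminate IFF]
= (NOT ((NOT p1 AND p2) IMPLIES p1) OR p2) AND (p2 IMPLIES ((NOT p1 AND p2) IMPLIES p1))   [eliminate IMPLIES]
= (NOT (NOT (NOT p1 AND p2) OR p1) OR p2) AND (p2 IMPLIES ((NOT p1 AND p2) IMPLIES p1))   [eliminate IMPLIES]
= (NOT (NOT (NOT p1 AND p2) OR p1) OR p2) AND (NOT p2 OR ((NOT p1 AND p2) IMPLIES p1))   [eliminate IMPLIES]
= (NOT (NOT (NOT p1 AND p2) OR p1) OR p2) AND (NOT p2 OR NOT (NOT p1 AND p2) OR p1)   [eliminate IMPLIES]
= ((NOT NOT (NOT p1 AND p2) AND NOT p1) OR p2) AND (NOT p2 OR NOT (NOT p1 AND p2) OR p1)   [De Morgan]
= ((NOT p1 AND p2 AND NOT p1) OR p2) AND (NOT p2 OR NOT (NOT p1 AND p2) OR p1)   [double negation]
= ((NOT p1 AND p2 AND NOT p1) OR p2) AND (NOT p2 OR NOT NOT p1 OR NOT p2 OR p1)   [De Morgan]
= ((NOT p1 AND p2 AND NOT p1) OR p2) AND (NOT p2 OR p1 OR NOT p2 OR p1)   [double negation]
= (NOT p1 OR p2) AND (p2 OR p2) AND (NOT p1 OR p2) AND (NOT p2 OR p1 OR NOT p2 OR p1)   [distribute OR over AND]
= p2 AND (NOT p2 OR p1)   [simplify]

p2 AND (NOT p2 OR p1)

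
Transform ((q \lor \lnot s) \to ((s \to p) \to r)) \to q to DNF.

((q \lor \lnot s) \to ((s \to p) \to r)) \to q
⇔ \lnot ((q \lor \lnot s) \to ((s \to p) \to r)) \lor q
⇔ \lnot (\lnot (q \lor \lnot s) \lor ((s \to p) \to r)) \lor q
⇔ \lnot (\lnot (q \lor \lnot s) \lor \lnot (s \to p) \lor r) \lor q
⇔ \lnot (\lnot (q \lor \lnot s) \lor \lnot (\lnot s \lor p) \lor r) \lor q
⇔ (\lnot \lnot (q \lor \lnot s) \land \lnot \lnot (\lnot s \lor p) \land \lnot r) \lor q
⇔ ((q \lor \lnot s) \land \lnot \lnot (\lnot s \lor p) \land \lnot r) \lor q
⇔ ((q \lor \lnot s) \land (\lnot s \lor p) \land \lnot r) \lor q
⇔ (q \land \lnot s \land \lnot r) \lor (q \land p \land \lnot r) \lor (\lnot s \land \lnot s \land \lnot r) \lor (\lnot s \land p \land \lnot r) \lor q
⇔ (\lnot s \land \lnot r) \lor q

(\lnot s \land \lnot r) \lor q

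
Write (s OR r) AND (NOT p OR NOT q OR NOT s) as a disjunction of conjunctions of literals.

(s AND NOT p) OR (s AND NOT q) OR (r AND NOT p) OR (r AND NOT q) OR (r AND NOT s)

(s OR r) AND (NOT p OR NOT q OR NOT s)
⇔ (s AND NOT p) OR (s AND NOT q) OR (s AND NOT s) OR (r AND NOT p) OR (r AND NOT q) OR (r AND NOT s)   [distribute AND over OR]
⇔ (s AND NOT p) OR (s AND NOT q) OR (r AND NOT p) OR (r AND NOT q) OR (r AND NOT s)   [simplify]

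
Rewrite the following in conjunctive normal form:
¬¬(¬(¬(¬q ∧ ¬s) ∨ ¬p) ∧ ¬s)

¬q ∧ ¬s ∧ p

¬¬(¬(¬(¬q ∧ ¬s) ∨ ¬p) ∧ ¬s)
= ¬(¬(¬q ∧ ¬s) ∨ ¬p) ∧ ¬s   (double negation)
= ¬¬(¬q ∧ ¬s) ∧ ¬¬p ∧ ¬s   (De Morgan)
= ¬q ∧ ¬s ∧ ¬¬p ∧ ¬s   (double negation)
= ¬q ∧ ¬s ∧ p ∧ ¬s   (double negation)
= ¬q ∧ ¬s ∧ p   (simplify)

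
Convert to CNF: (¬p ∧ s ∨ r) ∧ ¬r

(¬p ∨ r) ∧ (s ∨ r) ∧ ¬r

(¬p ∧ s ∨ r) ∧ ¬r
≡ (¬p ∨ r) ∧ (s ∨ r) ∧ ¬r   [distribute ∨ over ∧]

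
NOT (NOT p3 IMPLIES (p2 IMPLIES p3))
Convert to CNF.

NOT p3 AND p2

NOT (NOT p3 IMPLIES (p2 IMPLIES p3))
⇔ NOT (NOT NOT p3 OR (p2 IMPLIES p3))   (eliminate IMPLIES)
⇔ NOT (NOT NOT p3 OR NOT p2 OR p3)   (eliminate IMPLIES)
⇔ NOT NOT NOT p3 AND NOT NOT p2 AND NOT p3   (De Morgan)
⇔ NOT p3 AND NOT NOT p2 AND NOT p3   (double negation)
⇔ NOT p3 AND p2 AND NOT p3   (double negation)
⇔ NOT p3 AND p2   (simplify)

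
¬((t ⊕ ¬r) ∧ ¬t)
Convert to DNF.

(¬t ∧ r) ∨ t

¬((t ⊕ ¬r) ∧ ¬t)
≡ ¬(((t ∧ ¬¬r) ∨ (¬t ∧ ¬r)) ∧ ¬t)
≡ ¬((t ∧ ¬¬r) ∨ (¬t ∧ ¬r)) ∨ ¬¬t
≡ (¬(t ∧ ¬¬r) ∧ ¬(¬t ∧ ¬r)) ∨ ¬¬t
≡ ((¬t ∨ ¬¬¬r) ∧ ¬(¬t ∧ ¬r)) ∨ ¬¬t
≡ ((¬t ∨ ¬r) ∧ ¬(¬t ∧ ¬r)) ∨ ¬¬t
≡ ((¬t ∨ ¬r) ∧ (¬¬t ∨ ¬¬r)) ∨ ¬¬t
≡ ((¬t ∨ ¬r) ∧ (t ∨ ¬¬r)) ∨ ¬¬t
≡ ((¬t ∨ ¬r) ∧ (t ∨ r)) ∨ ¬¬t
≡ ((¬t ∨ ¬r) ∧ (t ∨ r)) ∨ t
≡ (¬t ∧ t) ∨ (¬t ∧ r) ∨ (¬r ∧ t) ∨ (¬r ∧ r) ∨ t
≡ (¬t ∧ r) ∨ t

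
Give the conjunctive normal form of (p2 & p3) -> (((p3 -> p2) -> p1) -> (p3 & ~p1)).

(p2 & p3) -> (((p3 -> p2) -> p1) -> (p3 & ~p1))
≡ ~(p2 & p3) | (((p3 -> p2) -> p1) -> (p3 & ~p1))
≡ ~(p2 & p3) | ~((p3 -> p2) -> p1) | (p3 & ~p1)
≡ ~(p2 & p3) | ~(~(p3 -> p2) | p1) | (p3 & ~p1)
≡ ~(p2 & p3) | ~(~(~p3 | p2) | p1) | (p3 & ~p1)
≡ ~p2 | ~p3 | ~(~(~p3 | p2) | p1) | (p3 & ~p1)
≡ ~p2 | ~p3 | (~~(~p3 | p2) & ~p1) | (p3 & ~p1)
≡ ~p2 | ~p3 | ((~p3 | p2) & ~p1) | (p3 & ~p1)
≡ (~p2 | ~p3 | ~p3 | p2 | p3) & (~p2 | ~p3 | ~p3 | p2 | ~p1) & (~p2 | ~p3 | ~p1 | p3) & (~p2 | ~p3 | ~p1 | ~p1)
≡ ~p2 | ~p3 | ~p1

~p2 | ~p3 | ~p1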